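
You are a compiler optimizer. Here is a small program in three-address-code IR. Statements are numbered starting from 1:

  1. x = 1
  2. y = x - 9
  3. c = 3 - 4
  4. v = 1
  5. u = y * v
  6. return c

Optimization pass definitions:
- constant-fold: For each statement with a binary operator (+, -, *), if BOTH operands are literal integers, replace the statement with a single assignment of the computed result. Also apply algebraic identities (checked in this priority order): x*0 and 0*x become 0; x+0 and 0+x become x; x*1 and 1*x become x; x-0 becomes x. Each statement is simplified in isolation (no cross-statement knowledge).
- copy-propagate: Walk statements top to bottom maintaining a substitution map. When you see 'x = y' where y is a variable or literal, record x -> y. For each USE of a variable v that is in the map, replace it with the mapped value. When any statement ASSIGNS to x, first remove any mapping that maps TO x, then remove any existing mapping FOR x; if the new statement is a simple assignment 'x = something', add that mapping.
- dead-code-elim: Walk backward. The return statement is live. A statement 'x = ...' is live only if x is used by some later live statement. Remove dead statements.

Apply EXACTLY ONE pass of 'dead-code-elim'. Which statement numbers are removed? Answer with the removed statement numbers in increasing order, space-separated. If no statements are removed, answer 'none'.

Answer: 1 2 4 5

Derivation:
Backward liveness scan:
Stmt 1 'x = 1': DEAD (x not in live set [])
Stmt 2 'y = x - 9': DEAD (y not in live set [])
Stmt 3 'c = 3 - 4': KEEP (c is live); live-in = []
Stmt 4 'v = 1': DEAD (v not in live set ['c'])
Stmt 5 'u = y * v': DEAD (u not in live set ['c'])
Stmt 6 'return c': KEEP (return); live-in = ['c']
Removed statement numbers: [1, 2, 4, 5]
Surviving IR:
  c = 3 - 4
  return c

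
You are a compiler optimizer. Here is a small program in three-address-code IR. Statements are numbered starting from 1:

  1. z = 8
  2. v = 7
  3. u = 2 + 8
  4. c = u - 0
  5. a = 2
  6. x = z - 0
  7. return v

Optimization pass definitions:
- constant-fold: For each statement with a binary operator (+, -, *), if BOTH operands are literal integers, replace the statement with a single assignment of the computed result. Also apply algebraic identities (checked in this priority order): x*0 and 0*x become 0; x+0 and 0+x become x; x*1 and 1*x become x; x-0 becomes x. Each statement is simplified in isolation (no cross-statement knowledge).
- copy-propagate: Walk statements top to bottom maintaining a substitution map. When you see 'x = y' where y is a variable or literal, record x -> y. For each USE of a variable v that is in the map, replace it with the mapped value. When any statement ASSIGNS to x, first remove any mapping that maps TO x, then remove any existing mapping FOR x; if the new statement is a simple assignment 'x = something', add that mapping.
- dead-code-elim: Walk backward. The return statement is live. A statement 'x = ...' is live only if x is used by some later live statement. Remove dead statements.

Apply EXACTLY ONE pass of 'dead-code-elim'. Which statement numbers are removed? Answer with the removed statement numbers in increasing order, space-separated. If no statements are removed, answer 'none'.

Backward liveness scan:
Stmt 1 'z = 8': DEAD (z not in live set [])
Stmt 2 'v = 7': KEEP (v is live); live-in = []
Stmt 3 'u = 2 + 8': DEAD (u not in live set ['v'])
Stmt 4 'c = u - 0': DEAD (c not in live set ['v'])
Stmt 5 'a = 2': DEAD (a not in live set ['v'])
Stmt 6 'x = z - 0': DEAD (x not in live set ['v'])
Stmt 7 'return v': KEEP (return); live-in = ['v']
Removed statement numbers: [1, 3, 4, 5, 6]
Surviving IR:
  v = 7
  return v

Answer: 1 3 4 5 6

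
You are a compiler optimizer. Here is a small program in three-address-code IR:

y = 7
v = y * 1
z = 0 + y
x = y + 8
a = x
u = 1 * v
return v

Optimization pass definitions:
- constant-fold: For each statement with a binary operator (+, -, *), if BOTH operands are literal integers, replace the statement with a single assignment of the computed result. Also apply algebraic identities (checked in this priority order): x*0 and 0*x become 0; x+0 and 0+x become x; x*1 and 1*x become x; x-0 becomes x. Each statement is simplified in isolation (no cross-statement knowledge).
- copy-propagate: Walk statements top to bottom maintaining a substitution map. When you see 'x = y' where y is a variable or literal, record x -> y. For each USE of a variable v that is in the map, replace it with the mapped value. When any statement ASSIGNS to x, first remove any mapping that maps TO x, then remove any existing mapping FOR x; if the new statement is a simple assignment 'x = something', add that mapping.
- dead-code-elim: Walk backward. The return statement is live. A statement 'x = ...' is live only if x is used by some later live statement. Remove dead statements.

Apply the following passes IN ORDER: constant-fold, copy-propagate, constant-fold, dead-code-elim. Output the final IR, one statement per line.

Initial IR:
  y = 7
  v = y * 1
  z = 0 + y
  x = y + 8
  a = x
  u = 1 * v
  return v
After constant-fold (7 stmts):
  y = 7
  v = y
  z = y
  x = y + 8
  a = x
  u = v
  return v
After copy-propagate (7 stmts):
  y = 7
  v = 7
  z = 7
  x = 7 + 8
  a = x
  u = 7
  return 7
After constant-fold (7 stmts):
  y = 7
  v = 7
  z = 7
  x = 15
  a = x
  u = 7
  return 7
After dead-code-elim (1 stmts):
  return 7

Answer: return 7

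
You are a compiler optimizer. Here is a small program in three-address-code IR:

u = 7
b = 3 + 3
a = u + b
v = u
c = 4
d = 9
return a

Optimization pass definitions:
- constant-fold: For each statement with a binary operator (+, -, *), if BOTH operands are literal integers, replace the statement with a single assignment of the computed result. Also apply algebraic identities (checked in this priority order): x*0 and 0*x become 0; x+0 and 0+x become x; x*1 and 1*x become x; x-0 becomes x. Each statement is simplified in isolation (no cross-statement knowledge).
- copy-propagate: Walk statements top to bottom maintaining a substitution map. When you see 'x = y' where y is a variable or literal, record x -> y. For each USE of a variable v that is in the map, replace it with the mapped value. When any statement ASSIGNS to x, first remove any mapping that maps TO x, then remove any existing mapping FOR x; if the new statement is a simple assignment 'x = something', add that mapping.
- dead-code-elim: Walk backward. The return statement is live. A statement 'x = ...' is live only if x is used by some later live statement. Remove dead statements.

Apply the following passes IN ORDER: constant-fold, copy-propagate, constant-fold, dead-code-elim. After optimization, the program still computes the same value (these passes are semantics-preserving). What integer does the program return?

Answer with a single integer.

Answer: 13

Derivation:
Initial IR:
  u = 7
  b = 3 + 3
  a = u + b
  v = u
  c = 4
  d = 9
  return a
After constant-fold (7 stmts):
  u = 7
  b = 6
  a = u + b
  v = u
  c = 4
  d = 9
  return a
After copy-propagate (7 stmts):
  u = 7
  b = 6
  a = 7 + 6
  v = 7
  c = 4
  d = 9
  return a
After constant-fold (7 stmts):
  u = 7
  b = 6
  a = 13
  v = 7
  c = 4
  d = 9
  return a
After dead-code-elim (2 stmts):
  a = 13
  return a
Evaluate:
  u = 7  =>  u = 7
  b = 3 + 3  =>  b = 6
  a = u + b  =>  a = 13
  v = u  =>  v = 7
  c = 4  =>  c = 4
  d = 9  =>  d = 9
  return a = 13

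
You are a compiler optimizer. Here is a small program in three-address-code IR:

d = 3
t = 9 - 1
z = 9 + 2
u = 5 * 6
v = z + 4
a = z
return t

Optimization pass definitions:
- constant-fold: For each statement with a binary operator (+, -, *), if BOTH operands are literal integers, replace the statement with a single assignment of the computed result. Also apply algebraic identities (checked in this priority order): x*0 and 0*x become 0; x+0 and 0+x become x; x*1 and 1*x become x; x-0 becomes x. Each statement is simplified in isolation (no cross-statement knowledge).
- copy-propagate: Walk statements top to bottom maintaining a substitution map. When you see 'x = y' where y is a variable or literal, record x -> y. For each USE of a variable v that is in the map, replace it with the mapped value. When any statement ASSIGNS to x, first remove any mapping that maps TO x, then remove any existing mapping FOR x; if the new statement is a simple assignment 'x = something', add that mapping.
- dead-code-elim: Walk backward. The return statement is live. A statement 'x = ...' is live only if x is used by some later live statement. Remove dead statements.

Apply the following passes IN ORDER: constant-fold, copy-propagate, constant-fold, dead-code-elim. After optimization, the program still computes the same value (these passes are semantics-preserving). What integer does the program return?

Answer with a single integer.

Initial IR:
  d = 3
  t = 9 - 1
  z = 9 + 2
  u = 5 * 6
  v = z + 4
  a = z
  return t
After constant-fold (7 stmts):
  d = 3
  t = 8
  z = 11
  u = 30
  v = z + 4
  a = z
  return t
After copy-propagate (7 stmts):
  d = 3
  t = 8
  z = 11
  u = 30
  v = 11 + 4
  a = 11
  return 8
After constant-fold (7 stmts):
  d = 3
  t = 8
  z = 11
  u = 30
  v = 15
  a = 11
  return 8
After dead-code-elim (1 stmts):
  return 8
Evaluate:
  d = 3  =>  d = 3
  t = 9 - 1  =>  t = 8
  z = 9 + 2  =>  z = 11
  u = 5 * 6  =>  u = 30
  v = z + 4  =>  v = 15
  a = z  =>  a = 11
  return t = 8

Answer: 8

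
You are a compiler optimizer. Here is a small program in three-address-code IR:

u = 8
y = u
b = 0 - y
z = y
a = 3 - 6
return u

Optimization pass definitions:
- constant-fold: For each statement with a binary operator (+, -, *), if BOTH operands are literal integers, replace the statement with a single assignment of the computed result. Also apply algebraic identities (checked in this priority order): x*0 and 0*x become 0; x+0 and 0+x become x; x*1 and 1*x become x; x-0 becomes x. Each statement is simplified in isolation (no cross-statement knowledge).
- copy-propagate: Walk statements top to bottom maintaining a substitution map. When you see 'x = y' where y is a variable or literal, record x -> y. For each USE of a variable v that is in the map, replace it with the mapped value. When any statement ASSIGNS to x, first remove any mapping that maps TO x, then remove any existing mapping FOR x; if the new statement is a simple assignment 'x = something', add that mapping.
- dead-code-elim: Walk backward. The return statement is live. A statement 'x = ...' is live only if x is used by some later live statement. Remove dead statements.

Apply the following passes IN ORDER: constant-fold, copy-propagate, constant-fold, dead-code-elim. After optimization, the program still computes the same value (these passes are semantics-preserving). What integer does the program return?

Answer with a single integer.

Initial IR:
  u = 8
  y = u
  b = 0 - y
  z = y
  a = 3 - 6
  return u
After constant-fold (6 stmts):
  u = 8
  y = u
  b = 0 - y
  z = y
  a = -3
  return u
After copy-propagate (6 stmts):
  u = 8
  y = 8
  b = 0 - 8
  z = 8
  a = -3
  return 8
After constant-fold (6 stmts):
  u = 8
  y = 8
  b = -8
  z = 8
  a = -3
  return 8
After dead-code-elim (1 stmts):
  return 8
Evaluate:
  u = 8  =>  u = 8
  y = u  =>  y = 8
  b = 0 - y  =>  b = -8
  z = y  =>  z = 8
  a = 3 - 6  =>  a = -3
  return u = 8

Answer: 8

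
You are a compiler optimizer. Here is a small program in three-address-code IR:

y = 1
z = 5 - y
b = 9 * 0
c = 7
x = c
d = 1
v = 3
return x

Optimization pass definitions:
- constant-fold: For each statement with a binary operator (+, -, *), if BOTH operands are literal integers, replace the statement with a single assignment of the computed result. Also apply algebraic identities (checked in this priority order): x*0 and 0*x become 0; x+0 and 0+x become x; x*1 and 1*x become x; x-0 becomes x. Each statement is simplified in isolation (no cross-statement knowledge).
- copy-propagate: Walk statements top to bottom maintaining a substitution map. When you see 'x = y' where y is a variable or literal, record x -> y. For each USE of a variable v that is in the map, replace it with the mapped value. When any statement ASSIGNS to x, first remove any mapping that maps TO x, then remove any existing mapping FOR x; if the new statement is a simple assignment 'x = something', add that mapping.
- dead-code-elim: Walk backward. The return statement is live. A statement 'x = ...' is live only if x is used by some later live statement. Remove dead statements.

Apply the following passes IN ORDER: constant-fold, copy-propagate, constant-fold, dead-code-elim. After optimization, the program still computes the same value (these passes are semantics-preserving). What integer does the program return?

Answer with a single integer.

Initial IR:
  y = 1
  z = 5 - y
  b = 9 * 0
  c = 7
  x = c
  d = 1
  v = 3
  return x
After constant-fold (8 stmts):
  y = 1
  z = 5 - y
  b = 0
  c = 7
  x = c
  d = 1
  v = 3
  return x
After copy-propagate (8 stmts):
  y = 1
  z = 5 - 1
  b = 0
  c = 7
  x = 7
  d = 1
  v = 3
  return 7
After constant-fold (8 stmts):
  y = 1
  z = 4
  b = 0
  c = 7
  x = 7
  d = 1
  v = 3
  return 7
After dead-code-elim (1 stmts):
  return 7
Evaluate:
  y = 1  =>  y = 1
  z = 5 - y  =>  z = 4
  b = 9 * 0  =>  b = 0
  c = 7  =>  c = 7
  x = c  =>  x = 7
  d = 1  =>  d = 1
  v = 3  =>  v = 3
  return x = 7

Answer: 7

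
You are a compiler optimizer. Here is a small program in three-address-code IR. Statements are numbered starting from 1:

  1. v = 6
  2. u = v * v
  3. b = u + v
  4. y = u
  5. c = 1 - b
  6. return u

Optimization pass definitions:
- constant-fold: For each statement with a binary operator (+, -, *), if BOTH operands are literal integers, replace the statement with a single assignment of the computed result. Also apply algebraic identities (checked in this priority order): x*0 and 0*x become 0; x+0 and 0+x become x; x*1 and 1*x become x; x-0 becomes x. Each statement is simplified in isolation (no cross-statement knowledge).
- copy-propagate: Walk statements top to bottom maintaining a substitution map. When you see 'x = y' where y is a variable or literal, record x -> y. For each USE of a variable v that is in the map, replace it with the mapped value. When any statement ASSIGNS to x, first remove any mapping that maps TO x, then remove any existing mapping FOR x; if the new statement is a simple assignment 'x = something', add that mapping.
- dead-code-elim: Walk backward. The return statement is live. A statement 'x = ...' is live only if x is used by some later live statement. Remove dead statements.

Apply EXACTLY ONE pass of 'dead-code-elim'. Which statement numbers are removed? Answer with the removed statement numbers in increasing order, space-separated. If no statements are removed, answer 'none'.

Answer: 3 4 5

Derivation:
Backward liveness scan:
Stmt 1 'v = 6': KEEP (v is live); live-in = []
Stmt 2 'u = v * v': KEEP (u is live); live-in = ['v']
Stmt 3 'b = u + v': DEAD (b not in live set ['u'])
Stmt 4 'y = u': DEAD (y not in live set ['u'])
Stmt 5 'c = 1 - b': DEAD (c not in live set ['u'])
Stmt 6 'return u': KEEP (return); live-in = ['u']
Removed statement numbers: [3, 4, 5]
Surviving IR:
  v = 6
  u = v * v
  return u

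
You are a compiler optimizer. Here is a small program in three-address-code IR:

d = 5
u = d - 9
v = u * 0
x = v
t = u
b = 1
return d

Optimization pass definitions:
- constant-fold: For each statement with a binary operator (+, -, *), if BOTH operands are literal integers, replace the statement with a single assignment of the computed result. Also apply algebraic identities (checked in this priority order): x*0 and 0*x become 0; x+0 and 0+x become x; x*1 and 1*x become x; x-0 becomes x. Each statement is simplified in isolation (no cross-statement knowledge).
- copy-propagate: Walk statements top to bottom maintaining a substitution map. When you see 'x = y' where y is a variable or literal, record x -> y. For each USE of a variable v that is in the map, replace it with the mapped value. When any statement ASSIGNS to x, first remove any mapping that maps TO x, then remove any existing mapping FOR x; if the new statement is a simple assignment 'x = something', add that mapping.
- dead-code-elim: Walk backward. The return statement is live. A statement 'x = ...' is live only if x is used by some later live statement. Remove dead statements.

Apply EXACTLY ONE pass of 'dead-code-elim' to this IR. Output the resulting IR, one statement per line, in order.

Answer: d = 5
return d

Derivation:
Applying dead-code-elim statement-by-statement:
  [7] return d  -> KEEP (return); live=['d']
  [6] b = 1  -> DEAD (b not live)
  [5] t = u  -> DEAD (t not live)
  [4] x = v  -> DEAD (x not live)
  [3] v = u * 0  -> DEAD (v not live)
  [2] u = d - 9  -> DEAD (u not live)
  [1] d = 5  -> KEEP; live=[]
Result (2 stmts):
  d = 5
  return d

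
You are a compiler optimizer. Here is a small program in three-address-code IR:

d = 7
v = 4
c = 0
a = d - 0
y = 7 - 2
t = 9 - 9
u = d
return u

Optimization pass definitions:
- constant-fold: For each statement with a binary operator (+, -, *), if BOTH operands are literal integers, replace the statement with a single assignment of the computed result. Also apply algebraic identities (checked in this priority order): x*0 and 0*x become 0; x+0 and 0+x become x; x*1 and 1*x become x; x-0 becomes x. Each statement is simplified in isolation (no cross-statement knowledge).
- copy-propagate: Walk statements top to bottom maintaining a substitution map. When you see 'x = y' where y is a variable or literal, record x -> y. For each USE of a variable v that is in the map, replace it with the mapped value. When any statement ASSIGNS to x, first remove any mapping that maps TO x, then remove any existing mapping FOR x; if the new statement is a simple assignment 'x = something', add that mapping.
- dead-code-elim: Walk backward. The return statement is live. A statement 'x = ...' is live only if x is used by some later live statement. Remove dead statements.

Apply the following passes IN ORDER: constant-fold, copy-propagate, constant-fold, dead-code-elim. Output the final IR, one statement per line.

Initial IR:
  d = 7
  v = 4
  c = 0
  a = d - 0
  y = 7 - 2
  t = 9 - 9
  u = d
  return u
After constant-fold (8 stmts):
  d = 7
  v = 4
  c = 0
  a = d
  y = 5
  t = 0
  u = d
  return u
After copy-propagate (8 stmts):
  d = 7
  v = 4
  c = 0
  a = 7
  y = 5
  t = 0
  u = 7
  return 7
After constant-fold (8 stmts):
  d = 7
  v = 4
  c = 0
  a = 7
  y = 5
  t = 0
  u = 7
  return 7
After dead-code-elim (1 stmts):
  return 7

Answer: return 7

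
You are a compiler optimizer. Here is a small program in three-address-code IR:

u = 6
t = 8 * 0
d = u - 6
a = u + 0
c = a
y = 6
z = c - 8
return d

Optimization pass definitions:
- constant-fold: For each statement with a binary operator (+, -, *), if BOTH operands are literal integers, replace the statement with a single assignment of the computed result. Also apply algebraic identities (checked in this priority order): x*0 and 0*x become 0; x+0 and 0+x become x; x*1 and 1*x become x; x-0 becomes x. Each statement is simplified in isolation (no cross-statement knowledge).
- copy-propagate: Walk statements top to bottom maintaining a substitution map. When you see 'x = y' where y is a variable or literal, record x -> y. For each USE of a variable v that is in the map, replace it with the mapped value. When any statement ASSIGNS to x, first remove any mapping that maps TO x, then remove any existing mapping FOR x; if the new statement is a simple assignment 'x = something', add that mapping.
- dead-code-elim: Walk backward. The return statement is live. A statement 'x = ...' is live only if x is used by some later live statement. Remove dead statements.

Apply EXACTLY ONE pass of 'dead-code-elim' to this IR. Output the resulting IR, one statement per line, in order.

Applying dead-code-elim statement-by-statement:
  [8] return d  -> KEEP (return); live=['d']
  [7] z = c - 8  -> DEAD (z not live)
  [6] y = 6  -> DEAD (y not live)
  [5] c = a  -> DEAD (c not live)
  [4] a = u + 0  -> DEAD (a not live)
  [3] d = u - 6  -> KEEP; live=['u']
  [2] t = 8 * 0  -> DEAD (t not live)
  [1] u = 6  -> KEEP; live=[]
Result (3 stmts):
  u = 6
  d = u - 6
  return d

Answer: u = 6
d = u - 6
return d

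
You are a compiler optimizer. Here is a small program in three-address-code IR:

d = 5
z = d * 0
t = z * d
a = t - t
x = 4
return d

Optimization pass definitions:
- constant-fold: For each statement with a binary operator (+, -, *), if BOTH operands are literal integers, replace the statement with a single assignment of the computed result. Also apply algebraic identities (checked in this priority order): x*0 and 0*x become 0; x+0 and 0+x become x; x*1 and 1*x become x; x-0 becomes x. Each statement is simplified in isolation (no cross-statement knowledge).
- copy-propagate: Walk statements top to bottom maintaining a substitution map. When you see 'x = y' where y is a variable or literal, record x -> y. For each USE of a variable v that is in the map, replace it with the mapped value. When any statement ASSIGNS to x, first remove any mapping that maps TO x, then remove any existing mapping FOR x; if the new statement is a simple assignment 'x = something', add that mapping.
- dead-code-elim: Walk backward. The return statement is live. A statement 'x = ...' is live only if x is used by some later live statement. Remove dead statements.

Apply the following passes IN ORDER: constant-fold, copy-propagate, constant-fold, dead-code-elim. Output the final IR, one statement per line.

Answer: return 5

Derivation:
Initial IR:
  d = 5
  z = d * 0
  t = z * d
  a = t - t
  x = 4
  return d
After constant-fold (6 stmts):
  d = 5
  z = 0
  t = z * d
  a = t - t
  x = 4
  return d
After copy-propagate (6 stmts):
  d = 5
  z = 0
  t = 0 * 5
  a = t - t
  x = 4
  return 5
After constant-fold (6 stmts):
  d = 5
  z = 0
  t = 0
  a = t - t
  x = 4
  return 5
After dead-code-elim (1 stmts):
  return 5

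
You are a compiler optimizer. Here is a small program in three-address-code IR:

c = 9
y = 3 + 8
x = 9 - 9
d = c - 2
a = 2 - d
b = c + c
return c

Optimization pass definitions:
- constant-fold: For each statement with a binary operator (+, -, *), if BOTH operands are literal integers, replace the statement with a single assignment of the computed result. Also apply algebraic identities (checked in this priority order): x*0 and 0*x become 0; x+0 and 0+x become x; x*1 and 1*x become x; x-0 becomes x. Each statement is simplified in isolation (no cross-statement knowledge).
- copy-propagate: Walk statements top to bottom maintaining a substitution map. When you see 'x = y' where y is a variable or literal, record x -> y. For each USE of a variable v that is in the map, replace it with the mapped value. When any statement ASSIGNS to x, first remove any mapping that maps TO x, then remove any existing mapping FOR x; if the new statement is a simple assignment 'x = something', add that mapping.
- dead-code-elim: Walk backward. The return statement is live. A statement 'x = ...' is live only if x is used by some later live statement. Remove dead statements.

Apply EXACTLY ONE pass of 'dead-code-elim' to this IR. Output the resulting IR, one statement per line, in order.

Answer: c = 9
return c

Derivation:
Applying dead-code-elim statement-by-statement:
  [7] return c  -> KEEP (return); live=['c']
  [6] b = c + c  -> DEAD (b not live)
  [5] a = 2 - d  -> DEAD (a not live)
  [4] d = c - 2  -> DEAD (d not live)
  [3] x = 9 - 9  -> DEAD (x not live)
  [2] y = 3 + 8  -> DEAD (y not live)
  [1] c = 9  -> KEEP; live=[]
Result (2 stmts):
  c = 9
  return c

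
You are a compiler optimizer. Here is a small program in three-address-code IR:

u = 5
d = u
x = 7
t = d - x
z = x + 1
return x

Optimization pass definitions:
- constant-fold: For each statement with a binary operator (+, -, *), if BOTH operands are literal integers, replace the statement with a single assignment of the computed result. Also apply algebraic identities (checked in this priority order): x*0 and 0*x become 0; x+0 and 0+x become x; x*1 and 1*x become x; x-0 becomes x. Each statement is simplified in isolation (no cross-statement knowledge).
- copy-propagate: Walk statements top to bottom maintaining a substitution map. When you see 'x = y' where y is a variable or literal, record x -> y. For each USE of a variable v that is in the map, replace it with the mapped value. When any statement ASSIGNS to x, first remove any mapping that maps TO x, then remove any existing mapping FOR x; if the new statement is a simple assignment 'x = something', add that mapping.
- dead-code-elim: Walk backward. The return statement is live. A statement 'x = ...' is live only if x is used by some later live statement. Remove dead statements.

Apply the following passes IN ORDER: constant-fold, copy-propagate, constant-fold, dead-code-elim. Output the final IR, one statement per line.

Answer: return 7

Derivation:
Initial IR:
  u = 5
  d = u
  x = 7
  t = d - x
  z = x + 1
  return x
After constant-fold (6 stmts):
  u = 5
  d = u
  x = 7
  t = d - x
  z = x + 1
  return x
After copy-propagate (6 stmts):
  u = 5
  d = 5
  x = 7
  t = 5 - 7
  z = 7 + 1
  return 7
After constant-fold (6 stmts):
  u = 5
  d = 5
  x = 7
  t = -2
  z = 8
  return 7
After dead-code-elim (1 stmts):
  return 7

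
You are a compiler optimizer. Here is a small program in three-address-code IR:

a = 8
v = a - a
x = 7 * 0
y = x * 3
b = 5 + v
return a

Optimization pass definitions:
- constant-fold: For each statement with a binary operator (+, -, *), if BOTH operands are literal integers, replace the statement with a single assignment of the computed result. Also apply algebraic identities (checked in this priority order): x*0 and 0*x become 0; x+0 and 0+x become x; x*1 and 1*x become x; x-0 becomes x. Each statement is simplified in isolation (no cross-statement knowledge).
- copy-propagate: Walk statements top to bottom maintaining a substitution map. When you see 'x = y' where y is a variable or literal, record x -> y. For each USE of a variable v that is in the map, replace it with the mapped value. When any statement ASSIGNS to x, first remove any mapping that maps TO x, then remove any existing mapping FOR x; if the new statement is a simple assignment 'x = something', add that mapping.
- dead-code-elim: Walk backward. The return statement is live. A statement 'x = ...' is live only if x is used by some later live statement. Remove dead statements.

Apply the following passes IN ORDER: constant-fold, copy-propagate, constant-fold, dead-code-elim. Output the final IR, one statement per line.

Answer: return 8

Derivation:
Initial IR:
  a = 8
  v = a - a
  x = 7 * 0
  y = x * 3
  b = 5 + v
  return a
After constant-fold (6 stmts):
  a = 8
  v = a - a
  x = 0
  y = x * 3
  b = 5 + v
  return a
After copy-propagate (6 stmts):
  a = 8
  v = 8 - 8
  x = 0
  y = 0 * 3
  b = 5 + v
  return 8
After constant-fold (6 stmts):
  a = 8
  v = 0
  x = 0
  y = 0
  b = 5 + v
  return 8
After dead-code-elim (1 stmts):
  return 8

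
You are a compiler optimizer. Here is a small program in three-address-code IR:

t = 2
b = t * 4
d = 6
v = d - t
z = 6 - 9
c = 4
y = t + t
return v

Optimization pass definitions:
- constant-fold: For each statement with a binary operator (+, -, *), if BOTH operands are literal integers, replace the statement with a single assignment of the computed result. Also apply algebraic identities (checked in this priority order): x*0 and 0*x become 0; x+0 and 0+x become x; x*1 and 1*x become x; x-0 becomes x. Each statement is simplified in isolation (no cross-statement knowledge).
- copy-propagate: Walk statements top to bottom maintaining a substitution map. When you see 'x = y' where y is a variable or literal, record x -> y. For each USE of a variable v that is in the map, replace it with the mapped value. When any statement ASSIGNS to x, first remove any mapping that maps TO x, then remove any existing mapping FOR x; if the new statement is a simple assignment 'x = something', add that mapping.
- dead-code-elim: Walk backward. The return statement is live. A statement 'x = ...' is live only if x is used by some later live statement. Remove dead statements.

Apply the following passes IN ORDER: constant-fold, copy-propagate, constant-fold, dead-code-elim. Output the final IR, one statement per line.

Initial IR:
  t = 2
  b = t * 4
  d = 6
  v = d - t
  z = 6 - 9
  c = 4
  y = t + t
  return v
After constant-fold (8 stmts):
  t = 2
  b = t * 4
  d = 6
  v = d - t
  z = -3
  c = 4
  y = t + t
  return v
After copy-propagate (8 stmts):
  t = 2
  b = 2 * 4
  d = 6
  v = 6 - 2
  z = -3
  c = 4
  y = 2 + 2
  return v
After constant-fold (8 stmts):
  t = 2
  b = 8
  d = 6
  v = 4
  z = -3
  c = 4
  y = 4
  return v
After dead-code-elim (2 stmts):
  v = 4
  return v

Answer: v = 4
return v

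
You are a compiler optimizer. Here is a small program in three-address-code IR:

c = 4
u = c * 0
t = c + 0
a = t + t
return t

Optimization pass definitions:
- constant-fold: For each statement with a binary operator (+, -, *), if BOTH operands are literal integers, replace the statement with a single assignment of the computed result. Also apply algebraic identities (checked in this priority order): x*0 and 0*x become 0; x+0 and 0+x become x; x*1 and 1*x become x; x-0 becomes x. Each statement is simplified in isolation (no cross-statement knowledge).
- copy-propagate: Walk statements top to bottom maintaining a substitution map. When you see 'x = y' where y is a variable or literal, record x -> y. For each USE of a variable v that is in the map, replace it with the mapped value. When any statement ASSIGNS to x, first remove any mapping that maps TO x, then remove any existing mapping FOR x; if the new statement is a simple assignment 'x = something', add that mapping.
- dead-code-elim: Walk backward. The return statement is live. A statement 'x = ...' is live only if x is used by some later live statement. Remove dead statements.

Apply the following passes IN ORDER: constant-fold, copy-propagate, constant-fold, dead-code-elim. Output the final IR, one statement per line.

Initial IR:
  c = 4
  u = c * 0
  t = c + 0
  a = t + t
  return t
After constant-fold (5 stmts):
  c = 4
  u = 0
  t = c
  a = t + t
  return t
After copy-propagate (5 stmts):
  c = 4
  u = 0
  t = 4
  a = 4 + 4
  return 4
After constant-fold (5 stmts):
  c = 4
  u = 0
  t = 4
  a = 8
  return 4
After dead-code-elim (1 stmts):
  return 4

Answer: return 4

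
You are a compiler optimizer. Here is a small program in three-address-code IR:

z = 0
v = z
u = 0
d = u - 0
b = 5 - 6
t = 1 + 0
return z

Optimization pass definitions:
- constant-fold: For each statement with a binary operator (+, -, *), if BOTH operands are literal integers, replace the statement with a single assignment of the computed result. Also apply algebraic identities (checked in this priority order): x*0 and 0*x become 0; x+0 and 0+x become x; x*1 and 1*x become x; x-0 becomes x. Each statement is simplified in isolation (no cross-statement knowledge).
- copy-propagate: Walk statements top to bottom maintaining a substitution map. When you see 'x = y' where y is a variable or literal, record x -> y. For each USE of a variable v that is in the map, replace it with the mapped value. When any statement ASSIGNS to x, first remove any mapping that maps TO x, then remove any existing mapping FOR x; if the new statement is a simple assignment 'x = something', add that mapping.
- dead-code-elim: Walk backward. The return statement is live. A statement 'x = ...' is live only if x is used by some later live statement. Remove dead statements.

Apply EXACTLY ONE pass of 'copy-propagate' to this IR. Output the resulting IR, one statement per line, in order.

Answer: z = 0
v = 0
u = 0
d = 0 - 0
b = 5 - 6
t = 1 + 0
return 0

Derivation:
Applying copy-propagate statement-by-statement:
  [1] z = 0  (unchanged)
  [2] v = z  -> v = 0
  [3] u = 0  (unchanged)
  [4] d = u - 0  -> d = 0 - 0
  [5] b = 5 - 6  (unchanged)
  [6] t = 1 + 0  (unchanged)
  [7] return z  -> return 0
Result (7 stmts):
  z = 0
  v = 0
  u = 0
  d = 0 - 0
  b = 5 - 6
  t = 1 + 0
  return 0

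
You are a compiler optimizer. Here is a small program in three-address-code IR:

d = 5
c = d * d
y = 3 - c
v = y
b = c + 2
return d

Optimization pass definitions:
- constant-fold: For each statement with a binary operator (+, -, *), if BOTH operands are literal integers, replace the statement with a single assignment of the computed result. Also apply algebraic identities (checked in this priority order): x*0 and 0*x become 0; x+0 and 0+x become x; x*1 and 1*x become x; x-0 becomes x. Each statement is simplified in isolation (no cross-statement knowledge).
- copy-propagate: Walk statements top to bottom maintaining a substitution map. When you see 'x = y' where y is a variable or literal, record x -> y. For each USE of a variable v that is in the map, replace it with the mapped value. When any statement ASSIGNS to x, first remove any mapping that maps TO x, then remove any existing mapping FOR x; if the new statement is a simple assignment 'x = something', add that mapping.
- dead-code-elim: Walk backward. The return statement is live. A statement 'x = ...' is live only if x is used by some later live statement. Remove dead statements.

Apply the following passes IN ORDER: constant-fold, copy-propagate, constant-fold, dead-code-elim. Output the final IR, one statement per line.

Initial IR:
  d = 5
  c = d * d
  y = 3 - c
  v = y
  b = c + 2
  return d
After constant-fold (6 stmts):
  d = 5
  c = d * d
  y = 3 - c
  v = y
  b = c + 2
  return d
After copy-propagate (6 stmts):
  d = 5
  c = 5 * 5
  y = 3 - c
  v = y
  b = c + 2
  return 5
After constant-fold (6 stmts):
  d = 5
  c = 25
  y = 3 - c
  v = y
  b = c + 2
  return 5
After dead-code-elim (1 stmts):
  return 5

Answer: return 5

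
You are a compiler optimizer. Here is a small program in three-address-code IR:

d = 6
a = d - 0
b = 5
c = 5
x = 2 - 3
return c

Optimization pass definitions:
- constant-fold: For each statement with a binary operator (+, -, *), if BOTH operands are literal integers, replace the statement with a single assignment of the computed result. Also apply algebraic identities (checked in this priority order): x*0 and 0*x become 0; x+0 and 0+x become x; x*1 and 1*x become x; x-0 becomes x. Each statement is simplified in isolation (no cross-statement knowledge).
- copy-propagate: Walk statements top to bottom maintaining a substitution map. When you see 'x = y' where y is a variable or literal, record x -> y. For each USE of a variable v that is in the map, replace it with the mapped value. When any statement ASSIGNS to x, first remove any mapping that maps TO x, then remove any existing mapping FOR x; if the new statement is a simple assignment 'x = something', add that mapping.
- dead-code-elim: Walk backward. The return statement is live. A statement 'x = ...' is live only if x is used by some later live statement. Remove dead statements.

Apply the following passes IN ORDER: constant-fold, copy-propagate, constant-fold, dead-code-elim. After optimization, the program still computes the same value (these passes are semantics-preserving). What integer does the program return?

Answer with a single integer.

Initial IR:
  d = 6
  a = d - 0
  b = 5
  c = 5
  x = 2 - 3
  return c
After constant-fold (6 stmts):
  d = 6
  a = d
  b = 5
  c = 5
  x = -1
  return c
After copy-propagate (6 stmts):
  d = 6
  a = 6
  b = 5
  c = 5
  x = -1
  return 5
After constant-fold (6 stmts):
  d = 6
  a = 6
  b = 5
  c = 5
  x = -1
  return 5
After dead-code-elim (1 stmts):
  return 5
Evaluate:
  d = 6  =>  d = 6
  a = d - 0  =>  a = 6
  b = 5  =>  b = 5
  c = 5  =>  c = 5
  x = 2 - 3  =>  x = -1
  return c = 5

Answer: 5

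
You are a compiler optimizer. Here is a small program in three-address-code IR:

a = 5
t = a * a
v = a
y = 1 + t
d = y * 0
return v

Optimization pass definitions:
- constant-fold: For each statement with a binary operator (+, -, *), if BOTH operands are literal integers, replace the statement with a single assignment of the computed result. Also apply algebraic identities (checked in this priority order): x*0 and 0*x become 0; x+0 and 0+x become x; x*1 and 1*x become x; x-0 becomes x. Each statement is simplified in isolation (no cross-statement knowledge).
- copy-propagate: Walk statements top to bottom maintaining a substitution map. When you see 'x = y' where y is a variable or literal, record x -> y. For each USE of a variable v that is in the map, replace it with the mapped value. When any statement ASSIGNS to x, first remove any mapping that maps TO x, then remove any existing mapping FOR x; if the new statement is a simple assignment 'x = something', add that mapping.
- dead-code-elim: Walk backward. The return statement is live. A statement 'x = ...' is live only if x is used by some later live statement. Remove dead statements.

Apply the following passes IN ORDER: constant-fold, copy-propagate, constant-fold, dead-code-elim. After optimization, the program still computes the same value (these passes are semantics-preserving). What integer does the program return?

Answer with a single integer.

Answer: 5

Derivation:
Initial IR:
  a = 5
  t = a * a
  v = a
  y = 1 + t
  d = y * 0
  return v
After constant-fold (6 stmts):
  a = 5
  t = a * a
  v = a
  y = 1 + t
  d = 0
  return v
After copy-propagate (6 stmts):
  a = 5
  t = 5 * 5
  v = 5
  y = 1 + t
  d = 0
  return 5
After constant-fold (6 stmts):
  a = 5
  t = 25
  v = 5
  y = 1 + t
  d = 0
  return 5
After dead-code-elim (1 stmts):
  return 5
Evaluate:
  a = 5  =>  a = 5
  t = a * a  =>  t = 25
  v = a  =>  v = 5
  y = 1 + t  =>  y = 26
  d = y * 0  =>  d = 0
  return v = 5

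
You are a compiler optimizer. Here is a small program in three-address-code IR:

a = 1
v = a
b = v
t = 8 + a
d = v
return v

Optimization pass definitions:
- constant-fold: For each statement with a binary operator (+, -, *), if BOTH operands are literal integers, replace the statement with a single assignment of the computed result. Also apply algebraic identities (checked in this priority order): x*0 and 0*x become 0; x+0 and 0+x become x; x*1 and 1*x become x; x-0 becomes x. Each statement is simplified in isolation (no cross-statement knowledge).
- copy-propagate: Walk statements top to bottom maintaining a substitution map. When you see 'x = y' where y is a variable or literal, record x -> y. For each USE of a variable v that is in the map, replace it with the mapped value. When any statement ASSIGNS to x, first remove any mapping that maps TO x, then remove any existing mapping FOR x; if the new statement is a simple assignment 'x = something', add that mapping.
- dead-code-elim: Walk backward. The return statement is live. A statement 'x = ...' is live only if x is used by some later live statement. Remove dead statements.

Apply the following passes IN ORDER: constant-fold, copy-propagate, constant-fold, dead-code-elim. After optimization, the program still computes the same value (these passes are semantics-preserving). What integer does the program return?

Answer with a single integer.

Initial IR:
  a = 1
  v = a
  b = v
  t = 8 + a
  d = v
  return v
After constant-fold (6 stmts):
  a = 1
  v = a
  b = v
  t = 8 + a
  d = v
  return v
After copy-propagate (6 stmts):
  a = 1
  v = 1
  b = 1
  t = 8 + 1
  d = 1
  return 1
After constant-fold (6 stmts):
  a = 1
  v = 1
  b = 1
  t = 9
  d = 1
  return 1
After dead-code-elim (1 stmts):
  return 1
Evaluate:
  a = 1  =>  a = 1
  v = a  =>  v = 1
  b = v  =>  b = 1
  t = 8 + a  =>  t = 9
  d = v  =>  d = 1
  return v = 1

Answer: 1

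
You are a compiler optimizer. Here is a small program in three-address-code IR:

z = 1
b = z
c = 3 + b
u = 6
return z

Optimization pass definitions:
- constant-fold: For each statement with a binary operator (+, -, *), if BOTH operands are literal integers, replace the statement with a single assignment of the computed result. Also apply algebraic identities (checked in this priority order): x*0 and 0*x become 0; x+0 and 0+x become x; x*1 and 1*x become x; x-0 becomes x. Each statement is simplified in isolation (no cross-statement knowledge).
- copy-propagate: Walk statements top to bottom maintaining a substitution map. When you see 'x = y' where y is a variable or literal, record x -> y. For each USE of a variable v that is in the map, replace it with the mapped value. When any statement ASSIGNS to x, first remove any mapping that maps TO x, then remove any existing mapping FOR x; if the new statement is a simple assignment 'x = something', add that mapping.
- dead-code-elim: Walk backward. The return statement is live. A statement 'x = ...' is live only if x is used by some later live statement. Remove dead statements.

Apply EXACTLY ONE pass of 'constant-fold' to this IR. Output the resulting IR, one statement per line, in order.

Answer: z = 1
b = z
c = 3 + b
u = 6
return z

Derivation:
Applying constant-fold statement-by-statement:
  [1] z = 1  (unchanged)
  [2] b = z  (unchanged)
  [3] c = 3 + b  (unchanged)
  [4] u = 6  (unchanged)
  [5] return z  (unchanged)
Result (5 stmts):
  z = 1
  b = z
  c = 3 + b
  u = 6
  return z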